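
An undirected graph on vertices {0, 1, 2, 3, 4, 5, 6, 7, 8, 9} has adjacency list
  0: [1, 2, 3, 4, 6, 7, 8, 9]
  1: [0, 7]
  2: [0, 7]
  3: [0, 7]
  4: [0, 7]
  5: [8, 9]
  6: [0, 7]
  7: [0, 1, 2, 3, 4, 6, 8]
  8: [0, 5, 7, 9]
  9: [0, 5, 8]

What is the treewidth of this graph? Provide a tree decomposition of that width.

The largest bag has 3 vertices, giving width 2; this decomposition certifies tw(G) ≤ 2. For the lower bound, the 3 vertices {0, 8, 9} are pairwise adjacent, and any tree decomposition puts a clique entirely inside one bag — forcing width ≥ 2. Therefore the treewidth is 2.

Treewidth 2.
One optimal decomposition is:
Bags: B1 = {0, 8, 9}  B2 = {0, 7, 8}  B3 = {0, 3, 7}  B4 = {0, 2, 7}  B5 = {5, 8, 9}  B6 = {0, 6, 7}  B7 = {0, 4, 7}  B8 = {0, 1, 7}
Tree: B1–B2, B2–B3, B2–B4, B1–B5, B2–B6, B4–B7, B6–B8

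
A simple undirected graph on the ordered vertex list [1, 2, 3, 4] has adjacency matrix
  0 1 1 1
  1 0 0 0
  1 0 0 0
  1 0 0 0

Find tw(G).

1

A width-1 tree decomposition is:
Bags: B1 = {1, 3}  B2 = {1, 4}  B3 = {1, 2}
Tree: B1–B2, B2–B3
Every bag has size at most 2, so the width is 2 − 1 = 1 and tw(G) ≤ 1. Since G has at least one edge (e.g. 1–3), it is not an edgeless graph, so tw(G) ≥ 1. Combining the bounds, tw(G) = 1.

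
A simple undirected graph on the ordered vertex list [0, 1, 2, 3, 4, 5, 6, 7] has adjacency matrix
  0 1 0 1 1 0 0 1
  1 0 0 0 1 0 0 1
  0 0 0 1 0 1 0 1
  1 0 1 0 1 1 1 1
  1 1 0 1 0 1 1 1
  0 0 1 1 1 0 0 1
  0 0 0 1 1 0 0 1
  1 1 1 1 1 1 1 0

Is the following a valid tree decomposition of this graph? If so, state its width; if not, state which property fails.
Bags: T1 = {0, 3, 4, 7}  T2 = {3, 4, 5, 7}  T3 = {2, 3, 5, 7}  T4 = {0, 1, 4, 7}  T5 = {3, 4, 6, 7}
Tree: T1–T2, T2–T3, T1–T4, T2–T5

Yes; width 3.

Vertex coverage: the bags together contain {0, 1, 2, 3, 4, 5, 6, 7}, the full vertex set. Edge coverage: each edge of G has both endpoints in at least one bag. Running intersection: for every vertex, the bags containing it form a connected subtree. All three properties hold, so this is a valid tree decomposition of width max|bag| − 1 = 3, and hence tw(G) ≤ 3.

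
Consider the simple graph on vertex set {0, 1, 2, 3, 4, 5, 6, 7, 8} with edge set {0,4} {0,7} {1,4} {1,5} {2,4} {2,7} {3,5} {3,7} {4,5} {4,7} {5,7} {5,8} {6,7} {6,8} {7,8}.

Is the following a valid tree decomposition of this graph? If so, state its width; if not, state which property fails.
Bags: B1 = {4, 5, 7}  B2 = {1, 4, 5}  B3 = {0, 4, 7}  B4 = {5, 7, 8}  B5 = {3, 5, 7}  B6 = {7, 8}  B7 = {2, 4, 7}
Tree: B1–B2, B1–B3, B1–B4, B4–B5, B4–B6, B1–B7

No — vertex 6 appears in no bag.

A tree decomposition must satisfy three properties: every vertex lies in some bag; for every edge, both endpoints lie together in some bag; and for every vertex, the bags containing it form a connected subtree. Here vertex 6 appears in no bag, so the decomposition is invalid.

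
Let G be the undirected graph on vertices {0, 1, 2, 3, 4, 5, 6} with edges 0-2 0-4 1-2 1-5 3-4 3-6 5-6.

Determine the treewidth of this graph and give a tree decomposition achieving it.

Treewidth 2.
One such decomposition:
Bags: B1 = {1, 5, 6}  B2 = {1, 3, 6}  B3 = {1, 3, 4}  B4 = {0, 1, 4}  B5 = {0, 1, 2}
Tree: B1–B2, B2–B3, B3–B4, B4–B5

The largest bag has 3 vertices, giving width 2; this decomposition certifies tw(G) ≤ 2. Since 1–5–6–3–4–0–2–1 is a cycle in G, G is not acyclic. Forests are exactly the graphs of treewidth ≤ 1, so tw(G) ≥ 2. Therefore the treewidth is 2.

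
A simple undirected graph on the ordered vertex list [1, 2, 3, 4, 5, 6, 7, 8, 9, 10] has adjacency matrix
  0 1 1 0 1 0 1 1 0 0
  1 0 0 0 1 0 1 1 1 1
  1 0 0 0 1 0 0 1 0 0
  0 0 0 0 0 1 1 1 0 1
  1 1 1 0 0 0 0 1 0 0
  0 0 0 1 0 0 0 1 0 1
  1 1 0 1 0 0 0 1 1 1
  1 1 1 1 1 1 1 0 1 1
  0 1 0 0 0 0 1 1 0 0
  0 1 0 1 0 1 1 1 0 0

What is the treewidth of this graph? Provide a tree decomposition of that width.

Each bag holds 4 vertices, so the decomposition has width 3, which upper-bounds the treewidth. Conversely, {1, 2, 5, 8} is a clique of size 4, and the vertices of any clique must share a bag in every tree decomposition; so some bag has ≥ 4 vertices and tw(G) ≥ 3. Hence tw(G) = 3 exactly.

Treewidth 3.
One such decomposition:
Bags: B1 = {2, 7, 8, 10}  B2 = {4, 7, 8, 10}  B3 = {1, 2, 7, 8}  B4 = {2, 7, 8, 9}  B5 = {1, 2, 5, 8}  B6 = {1, 3, 5, 8}  B7 = {4, 6, 8, 10}
Tree: B1–B2, B1–B3, B3–B4, B3–B5, B5–B6, B2–B7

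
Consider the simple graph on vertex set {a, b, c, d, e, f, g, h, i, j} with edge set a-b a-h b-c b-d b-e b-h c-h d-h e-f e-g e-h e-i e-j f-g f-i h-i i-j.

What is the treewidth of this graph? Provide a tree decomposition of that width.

Treewidth 2.
Bags: B1 = {a, b, h}  B2 = {b, e, h}  B3 = {e, h, i}  B4 = {b, d, h}  B5 = {b, c, h}  B6 = {e, f, i}  B7 = {e, i, j}  B8 = {e, f, g}
Tree: B1–B2, B2–B3, B1–B4, B2–B5, B3–B6, B6–B7, B6–B8

The largest bag has 3 vertices, giving width 2; this decomposition certifies tw(G) ≤ 2. On the other hand G contains the 3-clique {e, f, g}. A clique must lie in a single bag of any decomposition, so no decomposition can have width below 2. Combining the bounds, tw(G) = 2.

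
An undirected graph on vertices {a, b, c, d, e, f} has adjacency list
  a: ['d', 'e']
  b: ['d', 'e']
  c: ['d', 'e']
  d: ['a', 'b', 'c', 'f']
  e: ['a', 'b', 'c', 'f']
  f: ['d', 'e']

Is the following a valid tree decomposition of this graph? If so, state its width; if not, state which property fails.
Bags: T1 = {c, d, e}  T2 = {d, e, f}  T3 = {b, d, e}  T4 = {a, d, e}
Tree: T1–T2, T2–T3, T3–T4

Checking the three conditions: (i) the bags cover all of {a, b, c, d, e, f}; (ii) for each edge, some bag contains both endpoints; (iii) the bags containing any fixed vertex form a subtree. All hold, so the decomposition is valid with width 3 − 1 = 2.

Yes; width 2.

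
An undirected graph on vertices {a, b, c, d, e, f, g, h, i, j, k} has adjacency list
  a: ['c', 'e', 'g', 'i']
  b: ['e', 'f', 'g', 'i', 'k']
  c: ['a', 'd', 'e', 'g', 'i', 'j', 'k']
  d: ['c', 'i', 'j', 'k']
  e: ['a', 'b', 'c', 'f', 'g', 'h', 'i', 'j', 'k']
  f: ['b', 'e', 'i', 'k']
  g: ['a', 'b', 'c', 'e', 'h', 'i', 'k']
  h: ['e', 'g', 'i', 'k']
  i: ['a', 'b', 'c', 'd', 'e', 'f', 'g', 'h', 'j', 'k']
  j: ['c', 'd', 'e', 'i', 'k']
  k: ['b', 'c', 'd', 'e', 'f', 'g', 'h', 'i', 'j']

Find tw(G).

A width-4 tree decomposition is:
Bags: B1 = {c, e, g, i, k}  B2 = {c, e, i, j, k}  B3 = {c, d, i, j, k}  B4 = {b, e, g, i, k}  B5 = {b, e, f, i, k}  B6 = {a, c, e, g, i}  B7 = {e, g, h, i, k}
Tree: B1–B2, B2–B3, B1–B4, B4–B5, B1–B6, B1–B7
The largest bag has 5 vertices, giving width 4; this decomposition certifies tw(G) ≤ 4. Conversely, {a, c, e, g, i} is a clique of size 5, and the vertices of any clique must share a bag in every tree decomposition; so some bag has ≥ 5 vertices and tw(G) ≥ 4. Hence tw(G) = 4 exactly.

4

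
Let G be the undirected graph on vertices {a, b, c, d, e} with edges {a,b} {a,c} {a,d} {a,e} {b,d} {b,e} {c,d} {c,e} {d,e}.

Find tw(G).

3

A width-3 tree decomposition is:
Bags: B1 = {a, b, d, e}  B2 = {a, c, d, e}
Tree: B1–B2
The largest bag has 4 vertices, giving width 3; this decomposition certifies tw(G) ≤ 3. Conversely, {a, c, d, e} is a clique of size 4, and the vertices of any clique must share a bag in every tree decomposition; so some bag has ≥ 4 vertices and tw(G) ≥ 3. Combining the bounds, tw(G) = 3.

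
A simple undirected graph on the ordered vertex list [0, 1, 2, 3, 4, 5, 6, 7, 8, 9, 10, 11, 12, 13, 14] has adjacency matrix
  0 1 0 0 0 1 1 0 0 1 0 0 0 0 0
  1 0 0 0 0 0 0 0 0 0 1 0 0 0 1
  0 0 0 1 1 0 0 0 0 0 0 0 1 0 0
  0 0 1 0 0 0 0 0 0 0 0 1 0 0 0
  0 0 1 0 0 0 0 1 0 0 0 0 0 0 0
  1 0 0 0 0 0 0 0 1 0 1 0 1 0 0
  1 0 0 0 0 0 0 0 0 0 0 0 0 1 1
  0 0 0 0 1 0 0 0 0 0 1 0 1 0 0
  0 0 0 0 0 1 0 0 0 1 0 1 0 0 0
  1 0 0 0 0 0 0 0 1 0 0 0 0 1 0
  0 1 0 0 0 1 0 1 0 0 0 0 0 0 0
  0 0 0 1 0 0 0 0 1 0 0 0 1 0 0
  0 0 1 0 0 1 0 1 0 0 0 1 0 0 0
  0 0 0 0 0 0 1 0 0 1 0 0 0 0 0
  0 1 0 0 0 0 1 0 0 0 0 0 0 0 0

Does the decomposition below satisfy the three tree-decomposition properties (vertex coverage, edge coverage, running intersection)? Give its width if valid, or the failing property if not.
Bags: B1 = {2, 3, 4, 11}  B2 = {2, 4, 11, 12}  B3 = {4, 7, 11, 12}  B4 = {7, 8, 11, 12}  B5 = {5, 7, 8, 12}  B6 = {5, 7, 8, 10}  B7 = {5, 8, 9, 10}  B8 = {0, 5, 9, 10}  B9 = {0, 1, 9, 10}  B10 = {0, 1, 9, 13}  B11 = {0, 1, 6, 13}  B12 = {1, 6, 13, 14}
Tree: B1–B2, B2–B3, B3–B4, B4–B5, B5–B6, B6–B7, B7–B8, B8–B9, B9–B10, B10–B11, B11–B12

Every vertex of G appears in some bag (union = {0, 1, 2, 3, 4, 5, 6, 7, 8, 9, 10, 11, 12, 13, 14}); every edge is covered by a bag; and for each vertex v the set of bags containing v is connected in the bag tree. The decomposition is therefore valid. The largest bag has 4 vertices, so the width is 3.

Yes; width 3.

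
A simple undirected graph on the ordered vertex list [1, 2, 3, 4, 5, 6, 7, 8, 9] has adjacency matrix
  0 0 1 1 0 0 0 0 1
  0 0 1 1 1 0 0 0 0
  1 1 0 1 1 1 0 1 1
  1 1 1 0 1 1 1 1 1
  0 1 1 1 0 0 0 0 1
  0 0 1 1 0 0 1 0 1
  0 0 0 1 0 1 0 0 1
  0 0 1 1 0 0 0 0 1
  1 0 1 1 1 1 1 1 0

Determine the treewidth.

A width-3 tree decomposition is:
Bags: B1 = {3, 4, 5, 9}  B2 = {3, 4, 6, 9}  B3 = {1, 3, 4, 9}  B4 = {4, 6, 7, 9}  B5 = {2, 3, 4, 5}  B6 = {3, 4, 8, 9}
Tree: B1–B2, B2–B3, B2–B4, B1–B5, B2–B6
The largest bag has 4 vertices, giving width 3; this decomposition certifies tw(G) ≤ 3. For the lower bound, the 4 vertices {3, 4, 8, 9} are pairwise adjacent, and any tree decomposition puts a clique entirely inside one bag — forcing width ≥ 3. Therefore the treewidth is 3.

3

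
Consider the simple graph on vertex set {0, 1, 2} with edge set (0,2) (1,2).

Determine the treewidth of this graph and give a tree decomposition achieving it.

Every bag has size at most 2, so the width is 2 − 1 = 1 and tw(G) ≤ 1. Since G has at least one edge (e.g. 2–0), it is not an edgeless graph, so tw(G) ≥ 1. Therefore the treewidth is 1.

Treewidth 1.
Bags: B1 = {0, 2}  B2 = {1, 2}
Tree: B1–B2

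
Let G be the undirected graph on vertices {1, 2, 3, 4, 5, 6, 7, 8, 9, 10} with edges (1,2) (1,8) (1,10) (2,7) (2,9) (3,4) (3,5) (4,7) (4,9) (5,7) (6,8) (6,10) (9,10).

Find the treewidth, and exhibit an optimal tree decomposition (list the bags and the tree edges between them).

Treewidth 2.
One optimal decomposition is:
Bags: B1 = {3, 5, 7}  B2 = {3, 4, 7}  B3 = {2, 4, 7}  B4 = {2, 4, 9}  B5 = {1, 2, 9}  B6 = {1, 9, 10}  B7 = {1, 8, 10}  B8 = {6, 8, 10}
Tree: B1–B2, B2–B3, B3–B4, B4–B5, B5–B6, B6–B7, B7–B8

The largest bag has 3 vertices, giving width 2; this decomposition certifies tw(G) ≤ 2. For the lower bound, G contains the cycle 5–3–4–7–5, so G is not a forest; only forests have treewidth ≤ 1, hence tw(G) ≥ 2. Hence tw(G) = 2 exactly.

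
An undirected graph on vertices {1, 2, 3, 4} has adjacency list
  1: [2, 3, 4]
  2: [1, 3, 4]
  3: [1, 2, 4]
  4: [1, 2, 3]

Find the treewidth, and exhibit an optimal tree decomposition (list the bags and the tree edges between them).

Treewidth 3.
One optimal decomposition is:
Bags: B1 = {1, 2, 3, 4}
Tree: (single bag)

With just one bag of size 4, the width is 4 − 1 = 3, so tw(G) ≤ 3. On the other hand G contains the 4-clique {1, 2, 3, 4}. A clique must lie in a single bag of any decomposition, so no decomposition can have width below 3. Combining the bounds, tw(G) = 3.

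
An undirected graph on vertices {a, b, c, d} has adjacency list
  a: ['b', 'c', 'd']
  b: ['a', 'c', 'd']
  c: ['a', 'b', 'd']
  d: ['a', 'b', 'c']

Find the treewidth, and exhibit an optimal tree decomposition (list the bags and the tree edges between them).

Treewidth 3.
Bags: B1 = {a, b, c, d}
Tree: (single bag)

A single bag containing all 4 vertices is trivially a valid decomposition of width 3. Conversely, {a, b, c, d} is a clique of size 4, and the vertices of any clique must share a bag in every tree decomposition; so some bag has ≥ 4 vertices and tw(G) ≥ 3. The upper and lower bounds meet at 3, so that is the treewidth.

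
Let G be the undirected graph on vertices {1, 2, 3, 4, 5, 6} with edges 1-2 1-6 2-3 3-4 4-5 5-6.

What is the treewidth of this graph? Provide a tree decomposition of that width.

Treewidth 2.
One such decomposition:
Bags: B1 = {1, 5, 6}  B2 = {1, 2, 5}  B3 = {2, 3, 5}  B4 = {3, 4, 5}
Tree: B1–B2, B2–B3, B3–B4

The largest bag has 3 vertices, giving width 2; this decomposition certifies tw(G) ≤ 2. The edges 5–6–1–2–3–4–5 form a cycle, so G is not a tree and its treewidth is at least 2. Combining the bounds, tw(G) = 2.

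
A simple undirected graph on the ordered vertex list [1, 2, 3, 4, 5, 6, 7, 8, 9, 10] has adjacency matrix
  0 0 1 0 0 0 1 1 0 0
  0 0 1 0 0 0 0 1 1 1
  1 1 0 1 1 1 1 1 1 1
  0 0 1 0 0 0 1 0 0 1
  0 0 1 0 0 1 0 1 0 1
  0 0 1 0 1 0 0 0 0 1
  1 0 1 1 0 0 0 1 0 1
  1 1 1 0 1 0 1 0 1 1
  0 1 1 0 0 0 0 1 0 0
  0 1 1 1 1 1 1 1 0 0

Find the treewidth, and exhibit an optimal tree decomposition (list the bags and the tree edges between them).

Treewidth 3.
One optimal decomposition is:
Bags: B1 = {3, 5, 8, 10}  B2 = {3, 7, 8, 10}  B3 = {2, 3, 8, 10}  B4 = {3, 5, 6, 10}  B5 = {2, 3, 8, 9}  B6 = {1, 3, 7, 8}  B7 = {3, 4, 7, 10}
Tree: B1–B2, B1–B3, B1–B4, B3–B5, B2–B6, B2–B7

The largest bag has 4 vertices, giving width 3; this decomposition certifies tw(G) ≤ 3. For the lower bound, the 4 vertices {1, 3, 7, 8} are pairwise adjacent, and any tree decomposition puts a clique entirely inside one bag — forcing width ≥ 3. Hence tw(G) = 3 exactly.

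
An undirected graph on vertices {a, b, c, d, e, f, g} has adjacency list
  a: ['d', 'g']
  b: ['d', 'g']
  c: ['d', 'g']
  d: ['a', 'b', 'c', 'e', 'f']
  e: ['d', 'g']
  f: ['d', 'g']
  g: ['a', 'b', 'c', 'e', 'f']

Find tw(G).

2

A width-2 tree decomposition is:
Bags: B1 = {d, e, g}  B2 = {d, f, g}  B3 = {a, d, g}  B4 = {c, d, g}  B5 = {b, d, g}
Tree: B1–B2, B2–B3, B3–B4, B4–B5
Every bag has size at most 3, so the width is 3 − 1 = 2 and tw(G) ≤ 2. Since g–e–d–f–g is a cycle in G, G is not acyclic. Forests are exactly the graphs of treewidth ≤ 1, so tw(G) ≥ 2. The upper and lower bounds meet at 2, so that is the treewidth.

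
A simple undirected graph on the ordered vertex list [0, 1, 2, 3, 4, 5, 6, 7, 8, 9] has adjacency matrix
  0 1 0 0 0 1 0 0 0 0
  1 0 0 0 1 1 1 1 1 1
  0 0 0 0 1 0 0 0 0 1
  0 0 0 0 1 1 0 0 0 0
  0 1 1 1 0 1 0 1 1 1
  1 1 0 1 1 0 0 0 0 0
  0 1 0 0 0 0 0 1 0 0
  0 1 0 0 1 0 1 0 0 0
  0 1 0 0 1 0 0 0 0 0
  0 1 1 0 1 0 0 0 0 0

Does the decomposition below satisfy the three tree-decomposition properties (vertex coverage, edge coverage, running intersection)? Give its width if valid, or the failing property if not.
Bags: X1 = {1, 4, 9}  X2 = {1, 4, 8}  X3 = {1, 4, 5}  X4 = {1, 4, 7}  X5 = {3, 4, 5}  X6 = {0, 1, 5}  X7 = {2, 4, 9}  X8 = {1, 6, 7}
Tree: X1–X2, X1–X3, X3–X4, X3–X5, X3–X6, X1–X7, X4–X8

Yes; width 2.

Checking the three conditions: (i) the bags cover all of {0, 1, 2, 3, 4, 5, 6, 7, 8, 9}; (ii) for each edge, some bag contains both endpoints; (iii) the bags containing any fixed vertex form a subtree. All hold, so the decomposition is valid with width 3 − 1 = 2.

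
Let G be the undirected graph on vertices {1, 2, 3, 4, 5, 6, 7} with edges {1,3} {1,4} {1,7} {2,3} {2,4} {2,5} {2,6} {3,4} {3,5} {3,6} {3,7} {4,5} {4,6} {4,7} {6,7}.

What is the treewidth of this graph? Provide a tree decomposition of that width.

The largest bag has 4 vertices, giving width 3; this decomposition certifies tw(G) ≤ 3. For the lower bound, the 4 vertices {1, 3, 4, 7} are pairwise adjacent, and any tree decomposition puts a clique entirely inside one bag — forcing width ≥ 3. The upper and lower bounds meet at 3, so that is the treewidth.

Treewidth 3.
One such decomposition:
Bags: B1 = {2, 3, 4, 6}  B2 = {3, 4, 6, 7}  B3 = {1, 3, 4, 7}  B4 = {2, 3, 4, 5}
Tree: B1–B2, B2–B3, B1–B4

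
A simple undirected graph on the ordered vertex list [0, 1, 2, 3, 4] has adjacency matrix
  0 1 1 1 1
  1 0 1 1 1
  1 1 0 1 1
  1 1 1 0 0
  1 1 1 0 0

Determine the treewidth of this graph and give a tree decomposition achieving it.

Treewidth 3.
Bags: B1 = {0, 1, 2, 4}  B2 = {0, 1, 2, 3}
Tree: B1–B2

The largest bag has 4 vertices, giving width 3; this decomposition certifies tw(G) ≤ 3. On the other hand G contains the 4-clique {0, 1, 2, 3}. A clique must lie in a single bag of any decomposition, so no decomposition can have width below 3. The upper and lower bounds meet at 3, so that is the treewidth.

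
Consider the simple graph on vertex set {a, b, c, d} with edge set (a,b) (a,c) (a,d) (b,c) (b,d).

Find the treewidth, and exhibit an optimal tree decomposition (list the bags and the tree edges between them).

Treewidth 2.
One optimal decomposition is:
Bags: B1 = {a, b, c}  B2 = {a, b, d}
Tree: B1–B2

The largest bag has 3 vertices, giving width 2; this decomposition certifies tw(G) ≤ 2. Conversely, {a, b, d} is a clique of size 3, and the vertices of any clique must share a bag in every tree decomposition; so some bag has ≥ 3 vertices and tw(G) ≥ 2. Hence tw(G) = 2 exactly.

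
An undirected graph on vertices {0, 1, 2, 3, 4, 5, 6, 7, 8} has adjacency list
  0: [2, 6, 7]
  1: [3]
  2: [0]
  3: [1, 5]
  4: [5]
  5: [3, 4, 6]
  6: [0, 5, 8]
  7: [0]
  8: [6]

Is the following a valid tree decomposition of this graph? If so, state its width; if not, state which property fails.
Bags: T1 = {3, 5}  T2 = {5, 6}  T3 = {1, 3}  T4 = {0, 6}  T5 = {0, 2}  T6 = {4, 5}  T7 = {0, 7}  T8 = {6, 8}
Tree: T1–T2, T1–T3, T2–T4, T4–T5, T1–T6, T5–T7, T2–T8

Yes; width 1.

Every vertex of G appears in some bag (union = {0, 1, 2, 3, 4, 5, 6, 7, 8}); every edge is covered by a bag; and for each vertex v the set of bags containing v is connected in the bag tree. The decomposition is therefore valid. The largest bag has 2 vertices, so the width is 1.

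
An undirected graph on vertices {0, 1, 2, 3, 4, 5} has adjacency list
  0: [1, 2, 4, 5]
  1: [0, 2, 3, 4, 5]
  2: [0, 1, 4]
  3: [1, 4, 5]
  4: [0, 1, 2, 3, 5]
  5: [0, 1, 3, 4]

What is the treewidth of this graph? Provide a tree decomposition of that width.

Treewidth 3.
One such decomposition:
Bags: B1 = {0, 1, 2, 4}  B2 = {0, 1, 4, 5}  B3 = {1, 3, 4, 5}
Tree: B1–B2, B2–B3

The largest bag has 4 vertices, giving width 3; this decomposition certifies tw(G) ≤ 3. Conversely, {0, 1, 2, 4} is a clique of size 4, and the vertices of any clique must share a bag in every tree decomposition; so some bag has ≥ 4 vertices and tw(G) ≥ 3. Therefore the treewidth is 3.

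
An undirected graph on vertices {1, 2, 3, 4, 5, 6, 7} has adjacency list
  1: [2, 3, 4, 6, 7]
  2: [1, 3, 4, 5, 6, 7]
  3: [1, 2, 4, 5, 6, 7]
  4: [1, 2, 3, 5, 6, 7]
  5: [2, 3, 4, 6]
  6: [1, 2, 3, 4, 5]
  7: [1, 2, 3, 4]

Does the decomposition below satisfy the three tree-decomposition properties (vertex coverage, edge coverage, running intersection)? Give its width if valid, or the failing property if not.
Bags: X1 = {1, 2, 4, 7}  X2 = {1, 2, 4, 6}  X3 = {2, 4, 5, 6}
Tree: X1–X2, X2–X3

A tree decomposition must satisfy three properties: every vertex lies in some bag; for every edge, both endpoints lie together in some bag; and for every vertex, the bags containing it form a connected subtree. Here vertex 3 appears in no bag, so the decomposition is invalid.

No — vertex 3 appears in no bag.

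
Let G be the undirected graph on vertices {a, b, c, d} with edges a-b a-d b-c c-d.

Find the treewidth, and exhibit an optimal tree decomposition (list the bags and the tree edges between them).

Treewidth 2.
One optimal decomposition is:
Bags: B1 = {a, c, d}  B2 = {a, b, c}
Tree: B1–B2

Each bag holds 3 vertices, so the decomposition has width 2, which upper-bounds the treewidth. The edges a–d–c–b–a form a cycle, so G is not a tree and its treewidth is at least 2. Hence tw(G) = 2 exactly.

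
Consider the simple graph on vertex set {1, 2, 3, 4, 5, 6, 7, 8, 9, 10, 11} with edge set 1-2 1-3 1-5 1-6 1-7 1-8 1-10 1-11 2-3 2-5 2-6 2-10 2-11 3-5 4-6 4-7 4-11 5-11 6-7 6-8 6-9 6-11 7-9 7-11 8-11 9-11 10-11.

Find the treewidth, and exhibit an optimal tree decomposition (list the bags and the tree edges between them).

Treewidth 3.
Bags: B1 = {1, 2, 6, 11}  B2 = {1, 6, 7, 11}  B3 = {1, 2, 10, 11}  B4 = {4, 6, 7, 11}  B5 = {1, 6, 8, 11}  B6 = {1, 2, 5, 11}  B7 = {1, 2, 3, 5}  B8 = {6, 7, 9, 11}
Tree: B1–B2, B1–B3, B2–B4, B2–B5, B1–B6, B6–B7, B4–B8

Every bag has size at most 4, so the width is 4 − 1 = 3 and tw(G) ≤ 3. For the lower bound, the 4 vertices {1, 6, 8, 11} are pairwise adjacent, and any tree decomposition puts a clique entirely inside one bag — forcing width ≥ 3. Hence tw(G) = 3 exactly.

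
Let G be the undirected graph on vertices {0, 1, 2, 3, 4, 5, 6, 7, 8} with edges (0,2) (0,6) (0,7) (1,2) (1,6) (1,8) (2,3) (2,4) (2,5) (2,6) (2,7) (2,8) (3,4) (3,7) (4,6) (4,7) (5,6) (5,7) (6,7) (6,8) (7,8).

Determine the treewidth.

A width-3 tree decomposition is:
Bags: B1 = {2, 4, 6, 7}  B2 = {2, 6, 7, 8}  B3 = {2, 3, 4, 7}  B4 = {1, 2, 6, 8}  B5 = {2, 5, 6, 7}  B6 = {0, 2, 6, 7}
Tree: B1–B2, B1–B3, B2–B4, B2–B5, B1–B6
Every bag has size at most 4, so the width is 4 − 1 = 3 and tw(G) ≤ 3. Conversely, {2, 3, 4, 7} is a clique of size 4, and the vertices of any clique must share a bag in every tree decomposition; so some bag has ≥ 4 vertices and tw(G) ≥ 3. The upper and lower bounds meet at 3, so that is the treewidth.

3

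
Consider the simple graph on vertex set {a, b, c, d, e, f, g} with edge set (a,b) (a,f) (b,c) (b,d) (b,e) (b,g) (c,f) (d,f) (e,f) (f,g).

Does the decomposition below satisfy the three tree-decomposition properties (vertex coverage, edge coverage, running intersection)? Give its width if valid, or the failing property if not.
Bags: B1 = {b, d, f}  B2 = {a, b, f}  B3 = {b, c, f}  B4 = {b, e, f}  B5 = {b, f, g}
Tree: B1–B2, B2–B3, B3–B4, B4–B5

Vertex coverage: the bags together contain {a, b, c, d, e, f, g}, the full vertex set. Edge coverage: each edge of G has both endpoints in at least one bag. Running intersection: for every vertex, the bags containing it form a connected subtree. All three properties hold, so this is a valid tree decomposition of width max|bag| − 1 = 2, and hence tw(G) ≤ 2.

Yes; width 2.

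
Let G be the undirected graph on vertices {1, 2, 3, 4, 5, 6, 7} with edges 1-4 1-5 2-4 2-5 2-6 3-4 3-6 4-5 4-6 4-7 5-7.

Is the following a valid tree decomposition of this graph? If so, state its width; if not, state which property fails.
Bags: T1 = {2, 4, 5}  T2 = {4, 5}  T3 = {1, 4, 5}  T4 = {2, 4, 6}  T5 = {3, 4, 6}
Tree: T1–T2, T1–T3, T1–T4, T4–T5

No — vertex 7 appears in no bag.

A tree decomposition must satisfy three properties: every vertex lies in some bag; for every edge, both endpoints lie together in some bag; and for every vertex, the bags containing it form a connected subtree. Here vertex 7 appears in no bag, so the decomposition is invalid.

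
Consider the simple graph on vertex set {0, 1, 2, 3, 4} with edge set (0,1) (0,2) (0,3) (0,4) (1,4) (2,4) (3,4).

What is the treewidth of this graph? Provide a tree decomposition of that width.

Treewidth 2.
One such decomposition:
Bags: B1 = {0, 1, 4}  B2 = {0, 3, 4}  B3 = {0, 2, 4}
Tree: B1–B2, B1–B3

The largest bag has 3 vertices, giving width 2; this decomposition certifies tw(G) ≤ 2. For the lower bound, the 3 vertices {0, 1, 4} are pairwise adjacent, and any tree decomposition puts a clique entirely inside one bag — forcing width ≥ 2. The upper and lower bounds meet at 2, so that is the treewidth.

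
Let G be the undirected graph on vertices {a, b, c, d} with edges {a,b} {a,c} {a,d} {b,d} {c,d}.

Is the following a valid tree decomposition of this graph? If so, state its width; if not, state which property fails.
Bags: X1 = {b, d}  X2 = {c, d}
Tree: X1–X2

A tree decomposition must satisfy three properties: every vertex lies in some bag; for every edge, both endpoints lie together in some bag; and for every vertex, the bags containing it form a connected subtree. Here vertex a appears in no bag, so the decomposition is invalid.

No — vertex a appears in no bag.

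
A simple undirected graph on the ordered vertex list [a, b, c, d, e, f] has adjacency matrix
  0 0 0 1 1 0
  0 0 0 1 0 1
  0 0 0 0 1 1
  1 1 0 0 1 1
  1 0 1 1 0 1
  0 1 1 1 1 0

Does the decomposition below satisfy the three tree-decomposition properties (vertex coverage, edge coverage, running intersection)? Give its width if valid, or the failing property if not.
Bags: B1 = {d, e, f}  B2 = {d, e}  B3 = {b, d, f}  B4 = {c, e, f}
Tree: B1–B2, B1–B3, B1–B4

A tree decomposition must satisfy three properties: every vertex lies in some bag; for every edge, both endpoints lie together in some bag; and for every vertex, the bags containing it form a connected subtree. Here vertex a appears in no bag, so the decomposition is invalid.

No — vertex a appears in no bag.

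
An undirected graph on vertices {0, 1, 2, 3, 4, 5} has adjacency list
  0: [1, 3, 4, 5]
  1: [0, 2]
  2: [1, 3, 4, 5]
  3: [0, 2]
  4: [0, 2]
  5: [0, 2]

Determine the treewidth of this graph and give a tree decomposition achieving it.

The largest bag has 3 vertices, giving width 2; this decomposition certifies tw(G) ≤ 2. Since 5–0–3–2–5 is a cycle in G, G is not acyclic. Forests are exactly the graphs of treewidth ≤ 1, so tw(G) ≥ 2. Therefore the treewidth is 2.

Treewidth 2.
One such decomposition:
Bags: B1 = {0, 2, 5}  B2 = {0, 2, 3}  B3 = {0, 2, 4}  B4 = {0, 1, 2}
Tree: B1–B2, B2–B3, B3–B4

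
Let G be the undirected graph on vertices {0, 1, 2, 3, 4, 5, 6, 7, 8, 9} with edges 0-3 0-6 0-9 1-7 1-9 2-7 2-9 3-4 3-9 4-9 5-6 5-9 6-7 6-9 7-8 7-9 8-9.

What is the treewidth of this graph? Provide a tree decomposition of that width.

Treewidth 2.
One such decomposition:
Bags: B1 = {0, 6, 9}  B2 = {5, 6, 9}  B3 = {6, 7, 9}  B4 = {7, 8, 9}  B5 = {0, 3, 9}  B6 = {1, 7, 9}  B7 = {2, 7, 9}  B8 = {3, 4, 9}
Tree: B1–B2, B2–B3, B3–B4, B1–B5, B3–B6, B4–B7, B5–B8

Every bag has size at most 3, so the width is 3 − 1 = 2 and tw(G) ≤ 2. For the lower bound, the 3 vertices {0, 3, 9} are pairwise adjacent, and any tree decomposition puts a clique entirely inside one bag — forcing width ≥ 2. Therefore the treewidth is 2.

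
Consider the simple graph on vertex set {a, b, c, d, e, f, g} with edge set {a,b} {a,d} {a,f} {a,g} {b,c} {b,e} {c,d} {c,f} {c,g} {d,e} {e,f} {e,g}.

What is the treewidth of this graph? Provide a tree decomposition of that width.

The largest bag has 4 vertices, giving width 3; this decomposition certifies tw(G) ≤ 3. For the lower bound: the 4 vertex sets {a,f}, {b,e}, {c}, {g} are disjoint, each induces a connected subgraph, and every pair is joined by at least one edge of G. Contracting each set to a single vertex therefore yields K_{4} as a minor, and since treewidth is minor-monotone, tw(G) ≥ tw(K_{4}) = 3. Therefore the treewidth is 3.

Treewidth 3.
One such decomposition:
Bags: B1 = {a, c, e, f}  B2 = {a, b, c, e}  B3 = {a, c, e, g}  B4 = {a, c, d, e}
Tree: B1–B2, B2–B3, B3–B4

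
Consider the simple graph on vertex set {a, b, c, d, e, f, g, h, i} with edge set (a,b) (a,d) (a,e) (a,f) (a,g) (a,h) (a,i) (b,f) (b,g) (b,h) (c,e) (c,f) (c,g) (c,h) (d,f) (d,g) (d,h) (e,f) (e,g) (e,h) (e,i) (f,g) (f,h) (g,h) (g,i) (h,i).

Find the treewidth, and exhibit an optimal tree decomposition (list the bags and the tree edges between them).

Treewidth 4.
One such decomposition:
Bags: B1 = {a, e, f, g, h}  B2 = {a, e, g, h, i}  B3 = {c, e, f, g, h}  B4 = {a, b, f, g, h}  B5 = {a, d, f, g, h}
Tree: B1–B2, B1–B3, B1–B4, B1–B5

The largest bag has 5 vertices, giving width 4; this decomposition certifies tw(G) ≤ 4. On the other hand G contains the 5-clique {c, e, f, g, h}. A clique must lie in a single bag of any decomposition, so no decomposition can have width below 4. Therefore the treewidth is 4.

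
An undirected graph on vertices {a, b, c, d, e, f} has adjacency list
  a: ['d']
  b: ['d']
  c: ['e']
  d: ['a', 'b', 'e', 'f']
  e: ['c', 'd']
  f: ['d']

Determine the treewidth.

1

A width-1 tree decomposition is:
Bags: B1 = {b, d}  B2 = {d, e}  B3 = {c, e}  B4 = {d, f}  B5 = {a, d}
Tree: B1–B2, B2–B3, B2–B4, B4–B5
The largest bag has 2 vertices, giving width 1; this decomposition certifies tw(G) ≤ 1. G has an edge, so its treewidth is at least 1. The upper and lower bounds meet at 1, so that is the treewidth.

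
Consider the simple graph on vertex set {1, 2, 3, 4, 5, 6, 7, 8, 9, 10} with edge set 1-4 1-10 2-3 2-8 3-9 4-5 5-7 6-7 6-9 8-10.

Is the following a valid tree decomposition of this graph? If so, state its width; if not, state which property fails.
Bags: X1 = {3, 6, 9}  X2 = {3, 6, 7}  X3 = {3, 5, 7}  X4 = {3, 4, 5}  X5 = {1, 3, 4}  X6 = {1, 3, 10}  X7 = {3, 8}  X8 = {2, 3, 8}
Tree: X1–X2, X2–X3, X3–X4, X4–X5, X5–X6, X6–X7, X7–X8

A tree decomposition must satisfy three properties: every vertex lies in some bag; for every edge, both endpoints lie together in some bag; and for every vertex, the bags containing it form a connected subtree. Here edge (10,8) lies in no bag, so the decomposition is invalid.

No — edge (10,8) lies in no bag.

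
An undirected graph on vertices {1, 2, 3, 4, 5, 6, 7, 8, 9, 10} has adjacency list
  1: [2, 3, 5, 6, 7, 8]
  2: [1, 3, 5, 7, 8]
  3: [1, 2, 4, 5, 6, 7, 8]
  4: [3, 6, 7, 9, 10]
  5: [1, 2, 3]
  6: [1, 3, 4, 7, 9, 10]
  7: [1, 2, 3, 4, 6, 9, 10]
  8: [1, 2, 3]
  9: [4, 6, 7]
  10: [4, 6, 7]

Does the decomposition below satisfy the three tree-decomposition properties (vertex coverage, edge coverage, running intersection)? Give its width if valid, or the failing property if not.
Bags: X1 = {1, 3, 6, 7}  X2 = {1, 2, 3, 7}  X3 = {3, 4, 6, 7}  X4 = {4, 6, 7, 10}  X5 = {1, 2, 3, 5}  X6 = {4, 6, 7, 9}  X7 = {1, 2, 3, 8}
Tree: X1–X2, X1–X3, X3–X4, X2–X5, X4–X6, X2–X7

Yes; width 3.

Checking the three conditions: (i) the bags cover all of {1, 2, 3, 4, 5, 6, 7, 8, 9, 10}; (ii) for each edge, some bag contains both endpoints; (iii) the bags containing any fixed vertex form a subtree. All hold, so the decomposition is valid with width 4 − 1 = 3.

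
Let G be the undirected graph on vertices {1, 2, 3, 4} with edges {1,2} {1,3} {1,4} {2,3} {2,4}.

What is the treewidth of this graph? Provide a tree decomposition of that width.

Each bag holds 3 vertices, so the decomposition has width 2, which upper-bounds the treewidth. For the lower bound, the 3 vertices {1, 2, 3} are pairwise adjacent, and any tree decomposition puts a clique entirely inside one bag — forcing width ≥ 2. The upper and lower bounds meet at 2, so that is the treewidth.

Treewidth 2.
One optimal decomposition is:
Bags: B1 = {1, 2, 4}  B2 = {1, 2, 3}
Tree: B1–B2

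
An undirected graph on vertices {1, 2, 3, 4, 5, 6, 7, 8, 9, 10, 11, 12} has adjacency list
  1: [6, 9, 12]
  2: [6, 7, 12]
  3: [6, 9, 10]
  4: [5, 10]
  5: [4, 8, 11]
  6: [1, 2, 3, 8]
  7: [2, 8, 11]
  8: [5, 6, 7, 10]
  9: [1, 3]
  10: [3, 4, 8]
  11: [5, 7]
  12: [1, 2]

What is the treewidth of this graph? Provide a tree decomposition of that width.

Treewidth 3.
One such decomposition:
Bags: B1 = {4, 5, 7, 11}  B2 = {4, 5, 7, 8}  B3 = {4, 7, 8, 10}  B4 = {2, 7, 8, 10}  B5 = {2, 6, 8, 10}  B6 = {2, 3, 6, 10}  B7 = {2, 3, 6, 12}  B8 = {1, 3, 6, 12}  B9 = {1, 3, 9, 12}
Tree: B1–B2, B2–B3, B3–B4, B4–B5, B5–B6, B6–B7, B7–B8, B8–B9

The largest bag has 4 vertices, giving width 3; this decomposition certifies tw(G) ≤ 3. For the lower bound: the 4 vertex sets {4,5,11}, {7}, {8}, {2,3,6,10} are disjoint, each induces a connected subgraph, and every pair is joined by at least one edge of G. Contracting each set to a single vertex therefore yields K_{4} as a minor, and since treewidth is minor-monotone, tw(G) ≥ tw(K_{4}) = 3. The upper and lower bounds meet at 3, so that is the treewidth.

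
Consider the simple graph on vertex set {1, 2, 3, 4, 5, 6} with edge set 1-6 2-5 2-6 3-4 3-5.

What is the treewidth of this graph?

1

A width-1 tree decomposition is:
Bags: B1 = {1, 6}  B2 = {2, 6}  B3 = {2, 5}  B4 = {3, 5}  B5 = {3, 4}
Tree: B1–B2, B2–B3, B3–B4, B4–B5
Every bag has size at most 2, so the width is 2 − 1 = 1 and tw(G) ≤ 1. Since G has at least one edge (e.g. 1–6), it is not an edgeless graph, so tw(G) ≥ 1. Therefore the treewidth is 1.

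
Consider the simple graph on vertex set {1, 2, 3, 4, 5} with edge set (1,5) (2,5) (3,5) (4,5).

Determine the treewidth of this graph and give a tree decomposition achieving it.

Treewidth 1.
One optimal decomposition is:
Bags: B1 = {3, 5}  B2 = {4, 5}  B3 = {2, 5}  B4 = {1, 5}
Tree: B1–B2, B1–B3, B3–B4

The largest bag has 2 vertices, giving width 1; this decomposition certifies tw(G) ≤ 1. Since G has at least one edge (e.g. 5–3), it is not an edgeless graph, so tw(G) ≥ 1. Hence tw(G) = 1 exactly.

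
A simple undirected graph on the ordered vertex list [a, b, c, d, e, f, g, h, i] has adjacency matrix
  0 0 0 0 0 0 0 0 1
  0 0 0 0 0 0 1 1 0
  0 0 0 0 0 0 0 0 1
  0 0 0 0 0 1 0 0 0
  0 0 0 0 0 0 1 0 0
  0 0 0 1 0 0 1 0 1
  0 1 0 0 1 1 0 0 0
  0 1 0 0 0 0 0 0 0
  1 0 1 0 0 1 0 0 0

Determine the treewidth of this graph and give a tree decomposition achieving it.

Treewidth 1.
One such decomposition:
Bags: B1 = {f, i}  B2 = {d, f}  B3 = {f, g}  B4 = {c, i}  B5 = {e, g}  B6 = {b, g}  B7 = {b, h}  B8 = {a, i}
Tree: B1–B2, B2–B3, B1–B4, B3–B5, B5–B6, B6–B7, B1–B8

Each bag holds 2 vertices, so the decomposition has width 1, which upper-bounds the treewidth. Any graph with an edge has treewidth ≥ 1, and G has the edge i–f. Combining the bounds, tw(G) = 1.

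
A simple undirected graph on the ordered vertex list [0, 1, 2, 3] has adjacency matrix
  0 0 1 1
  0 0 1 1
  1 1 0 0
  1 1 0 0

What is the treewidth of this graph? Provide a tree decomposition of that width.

Every bag has size at most 3, so the width is 3 − 1 = 2 and tw(G) ≤ 2. Since 3–0–2–1–3 is a cycle in G, G is not acyclic. Forests are exactly the graphs of treewidth ≤ 1, so tw(G) ≥ 2. The upper and lower bounds meet at 2, so that is the treewidth.

Treewidth 2.
One optimal decomposition is:
Bags: B1 = {0, 2, 3}  B2 = {1, 2, 3}
Tree: B1–B2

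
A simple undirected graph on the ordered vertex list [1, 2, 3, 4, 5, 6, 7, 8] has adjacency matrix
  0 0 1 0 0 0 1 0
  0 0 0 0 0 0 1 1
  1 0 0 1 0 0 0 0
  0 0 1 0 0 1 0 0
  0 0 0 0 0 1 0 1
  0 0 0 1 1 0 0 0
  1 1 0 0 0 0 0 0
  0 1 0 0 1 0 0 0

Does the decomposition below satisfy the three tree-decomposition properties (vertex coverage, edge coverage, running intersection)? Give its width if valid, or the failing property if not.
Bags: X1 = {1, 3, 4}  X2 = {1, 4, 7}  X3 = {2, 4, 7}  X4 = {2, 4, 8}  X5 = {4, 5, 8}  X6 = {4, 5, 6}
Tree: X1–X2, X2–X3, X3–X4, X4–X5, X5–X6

Yes; width 2.

Every vertex of G appears in some bag (union = {1, 2, 3, 4, 5, 6, 7, 8}); every edge is covered by a bag; and for each vertex v the set of bags containing v is connected in the bag tree. The decomposition is therefore valid. The largest bag has 3 vertices, so the width is 2.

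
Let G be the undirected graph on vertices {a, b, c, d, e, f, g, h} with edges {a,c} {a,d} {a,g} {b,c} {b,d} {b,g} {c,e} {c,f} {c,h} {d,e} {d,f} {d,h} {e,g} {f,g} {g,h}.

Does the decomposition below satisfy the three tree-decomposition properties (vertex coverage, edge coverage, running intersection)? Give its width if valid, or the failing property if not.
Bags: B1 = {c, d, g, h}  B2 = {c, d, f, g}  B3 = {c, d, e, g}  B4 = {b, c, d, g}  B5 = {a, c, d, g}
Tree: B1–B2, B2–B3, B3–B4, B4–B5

Every vertex of G appears in some bag (union = {a, b, c, d, e, f, g, h}); every edge is covered by a bag; and for each vertex v the set of bags containing v is connected in the bag tree. The decomposition is therefore valid. The largest bag has 4 vertices, so the width is 3.

Yes; width 3.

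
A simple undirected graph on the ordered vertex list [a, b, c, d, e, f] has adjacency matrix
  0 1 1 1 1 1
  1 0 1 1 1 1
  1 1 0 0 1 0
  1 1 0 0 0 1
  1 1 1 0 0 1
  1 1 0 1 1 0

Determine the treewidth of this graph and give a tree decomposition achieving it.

Every bag has size at most 4, so the width is 4 − 1 = 3 and tw(G) ≤ 3. For the lower bound, the 4 vertices {a, b, d, f} are pairwise adjacent, and any tree decomposition puts a clique entirely inside one bag — forcing width ≥ 3. Combining the bounds, tw(G) = 3.

Treewidth 3.
One optimal decomposition is:
Bags: B1 = {a, b, e, f}  B2 = {a, b, d, f}  B3 = {a, b, c, e}
Tree: B1–B2, B1–B3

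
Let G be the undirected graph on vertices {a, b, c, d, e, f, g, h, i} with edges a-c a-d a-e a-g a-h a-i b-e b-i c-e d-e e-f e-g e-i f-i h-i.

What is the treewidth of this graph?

A width-2 tree decomposition is:
Bags: B1 = {a, e, i}  B2 = {a, d, e}  B3 = {a, h, i}  B4 = {a, c, e}  B5 = {e, f, i}  B6 = {a, e, g}  B7 = {b, e, i}
Tree: B1–B2, B1–B3, B1–B4, B1–B5, B2–B6, B5–B7
Every bag has size at most 3, so the width is 3 − 1 = 2 and tw(G) ≤ 2. For the lower bound, the 3 vertices {a, d, e} are pairwise adjacent, and any tree decomposition puts a clique entirely inside one bag — forcing width ≥ 2. Therefore the treewidth is 2.

2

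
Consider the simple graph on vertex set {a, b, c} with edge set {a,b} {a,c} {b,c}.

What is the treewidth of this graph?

2

A width-2 tree decomposition is:
Bags: B1 = {a, b, c}
Tree: (single bag)
With just one bag of size 3, the width is 3 − 1 = 2, so tw(G) ≤ 2. For the lower bound, the 3 vertices {a, b, c} are pairwise adjacent, and any tree decomposition puts a clique entirely inside one bag — forcing width ≥ 2. Combining the bounds, tw(G) = 2.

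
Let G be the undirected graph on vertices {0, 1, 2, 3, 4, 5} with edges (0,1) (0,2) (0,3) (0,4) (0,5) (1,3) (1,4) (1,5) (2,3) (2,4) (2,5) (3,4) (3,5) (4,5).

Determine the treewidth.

4

A width-4 tree decomposition is:
Bags: B1 = {0, 1, 3, 4, 5}  B2 = {0, 2, 3, 4, 5}
Tree: B1–B2
The largest bag has 5 vertices, giving width 4; this decomposition certifies tw(G) ≤ 4. On the other hand G contains the 5-clique {0, 1, 3, 4, 5}. A clique must lie in a single bag of any decomposition, so no decomposition can have width below 4. Hence tw(G) = 4 exactly.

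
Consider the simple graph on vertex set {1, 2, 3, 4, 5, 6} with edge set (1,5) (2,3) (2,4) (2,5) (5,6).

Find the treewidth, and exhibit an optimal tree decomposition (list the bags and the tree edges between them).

Every bag has size at most 2, so the width is 2 − 1 = 1 and tw(G) ≤ 1. Since G has at least one edge (e.g. 6–5), it is not an edgeless graph, so tw(G) ≥ 1. Therefore the treewidth is 1.

Treewidth 1.
One optimal decomposition is:
Bags: B1 = {5, 6}  B2 = {2, 5}  B3 = {2, 3}  B4 = {2, 4}  B5 = {1, 5}
Tree: B1–B2, B2–B3, B2–B4, B2–B5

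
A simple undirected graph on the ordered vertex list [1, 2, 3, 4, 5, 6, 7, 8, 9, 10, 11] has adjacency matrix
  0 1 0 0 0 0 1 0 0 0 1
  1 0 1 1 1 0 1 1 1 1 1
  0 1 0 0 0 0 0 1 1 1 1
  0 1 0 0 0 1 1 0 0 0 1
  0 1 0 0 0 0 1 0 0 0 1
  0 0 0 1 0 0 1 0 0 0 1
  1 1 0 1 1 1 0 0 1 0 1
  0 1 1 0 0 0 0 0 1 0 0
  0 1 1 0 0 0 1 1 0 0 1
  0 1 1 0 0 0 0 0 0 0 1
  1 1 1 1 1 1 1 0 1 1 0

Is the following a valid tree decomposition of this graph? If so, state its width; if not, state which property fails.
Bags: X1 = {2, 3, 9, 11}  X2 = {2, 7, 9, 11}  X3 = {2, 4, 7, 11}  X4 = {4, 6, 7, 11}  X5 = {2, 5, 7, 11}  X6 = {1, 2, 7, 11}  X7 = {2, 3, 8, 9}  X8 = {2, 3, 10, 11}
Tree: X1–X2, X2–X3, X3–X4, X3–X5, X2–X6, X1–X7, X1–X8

Yes; width 3.

Vertex coverage: the bags together contain {1, 2, 3, 4, 5, 6, 7, 8, 9, 10, 11}, the full vertex set. Edge coverage: each edge of G has both endpoints in at least one bag. Running intersection: for every vertex, the bags containing it form a connected subtree. All three properties hold, so this is a valid tree decomposition of width max|bag| − 1 = 3, and hence tw(G) ≤ 3.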